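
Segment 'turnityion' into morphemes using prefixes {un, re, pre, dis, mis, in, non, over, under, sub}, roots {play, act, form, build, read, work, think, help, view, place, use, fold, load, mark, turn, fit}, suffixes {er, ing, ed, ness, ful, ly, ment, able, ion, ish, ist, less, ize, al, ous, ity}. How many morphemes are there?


Segmenting 'turnityion' against the inventory:
  'turn' -> root (morpheme 1)
  'ity' -> suffix (morpheme 2)
  'ion' -> suffix (morpheme 3)
Total morphemes: 3

3


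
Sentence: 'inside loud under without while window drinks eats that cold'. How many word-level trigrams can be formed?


Word trigrams from [10] words:
  Trigram 1: (inside loud under)
  Trigram 2: (loud under without)
  Trigram 3: (under without while)
  Trigram 4: (without while window)
  Trigram 5: (while window drinks)
  Trigram 6: (window drinks eats)
  Trigram 7: (drinks eats that)
  Trigram 8: (eats that cold)
Total word trigrams: 10 - 2 = 8

8


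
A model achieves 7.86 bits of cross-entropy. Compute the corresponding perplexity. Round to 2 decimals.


Perplexity formula: PP = 2^H
H = 7.86
PP = 2^7.86
Decompose: 2^7.86 = 2^7 * 2^0.86
2^7 = 128, 2^0.86 ~ 1.8150383
PP ~ 128 * 1.8150383 = 232.3249024
Rounded to 2 decimals: 232.32

232.32


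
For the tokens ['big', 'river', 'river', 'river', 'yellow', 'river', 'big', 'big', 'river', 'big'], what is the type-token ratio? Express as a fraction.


Tokens: 10
Unique types: ('big', 'river', 'yellow') = 3
TTR = 3/10
Already in lowest terms.

3/10


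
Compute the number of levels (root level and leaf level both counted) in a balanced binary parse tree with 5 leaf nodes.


In a balanced binary tree with n leaves the deepest leaf is ceil(log2(n)) edges below the root,
so counting node levels inclusive of root and leaves gives ceil(log2(n)) + 1 levels.
log2(5) = 2.3219
ceil(2.3219) = 3
levels = 3 + 1 = 4

4


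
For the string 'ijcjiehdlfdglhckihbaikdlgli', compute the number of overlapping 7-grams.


String 'ijcjiehdlfdglhckihbaikdlgli' has length L = 27.
Number of overlapping n-grams = L - n + 1
Substituting: 27 - 7 + 1 = 21

21


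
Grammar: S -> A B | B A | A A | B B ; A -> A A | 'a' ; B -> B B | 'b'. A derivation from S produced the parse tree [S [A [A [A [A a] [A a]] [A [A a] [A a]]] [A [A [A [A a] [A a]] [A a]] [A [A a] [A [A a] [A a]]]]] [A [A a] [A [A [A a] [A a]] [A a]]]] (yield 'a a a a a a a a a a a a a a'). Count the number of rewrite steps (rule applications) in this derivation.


Every bracketed nonterminal node [X ...] in the tree is produced by exactly one rule application.
Reading the tree off as a leftmost derivation:
  Step 1: S  =>  A A   (applied S -> A A)
  Step 2: A A  =>  A A A   (applied A -> A A)
  Step 3: A A A  =>  A A A A   (applied A -> A A)
  Step 4: A A A A  =>  A A A A A   (applied A -> A A)
  Step 5: A A A A A  =>  a A A A A   (applied A -> a)
  Step 6: a A A A A  =>  a a A A A   (applied A -> a)
  Step 7: a a A A A  =>  a a A A A A   (applied A -> A A)
  Step 8: a a A A A A  =>  a a a A A A   (applied A -> a)
  Step 9: a a a A A A  =>  a a a a A A   (applied A -> a)
  Step 10: a a a a A A  =>  a a a a A A A   (applied A -> A A)
  Step 11: a a a a A A A  =>  a a a a A A A A   (applied A -> A A)
  Step 12: a a a a A A A A  =>  a a a a A A A A A   (applied A -> A A)
  Step 13: a a a a A A A A A  =>  a a a a a A A A A   (applied A -> a)
  Step 14: a a a a a A A A A  =>  a a a a a a A A A   (applied A -> a)
  Step 15: a a a a a a A A A  =>  a a a a a a a A A   (applied A -> a)
  Step 16: a a a a a a a A A  =>  a a a a a a a A A A   (applied A -> A A)
  Step 17: a a a a a a a A A A  =>  a a a a a a a a A A   (applied A -> a)
  Step 18: a a a a a a a a A A  =>  a a a a a a a a A A A   (applied A -> A A)
  Step 19: a a a a a a a a A A A  =>  a a a a a a a a a A A   (applied A -> a)
  Step 20: a a a a a a a a a A A  =>  a a a a a a a a a a A   (applied A -> a)
  Step 21: a a a a a a a a a a A  =>  a a a a a a a a a a A A   (applied A -> A A)
  Step 22: a a a a a a a a a a A A  =>  a a a a a a a a a a a A   (applied A -> a)
  Step 23: a a a a a a a a a a a A  =>  a a a a a a a a a a a A A   (applied A -> A A)
  Step 24: a a a a a a a a a a a A A  =>  a a a a a a a a a a a A A A   (applied A -> A A)
  Step 25: a a a a a a a a a a a A A A  =>  a a a a a a a a a a a a A A   (applied A -> a)
  Step 26: a a a a a a a a a a a a A A  =>  a a a a a a a a a a a a a A   (applied A -> a)
  Step 27: a a a a a a a a a a a a a A  =>  a a a a a a a a a a a a a a   (applied A -> a)
Final yield: a a a a a a a a a a a a a a
Total rewrite steps: 27

27


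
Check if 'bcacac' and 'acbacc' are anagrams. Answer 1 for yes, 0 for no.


Sort characters of 'bcacac': 'aabccc'
Sort characters of 'acbacc': 'aabccc'
Sorted forms match -> they ARE anagrams
Result: 1

1


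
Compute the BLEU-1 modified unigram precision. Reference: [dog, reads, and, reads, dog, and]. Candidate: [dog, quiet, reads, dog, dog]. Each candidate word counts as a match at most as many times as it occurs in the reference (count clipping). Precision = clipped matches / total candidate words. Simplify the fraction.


Reference word counts: {'and': 2, 'dog': 2, 'reads': 2}
Checking each candidate word (with clipping):
  'dog' -> in reference (ref count 2, used 1/2) -> match (matches: 1)
  'quiet' -> not in reference -> no match (matches: 1)
  'reads' -> in reference (ref count 2, used 1/2) -> match (matches: 2)
  'dog' -> in reference (ref count 2, used 2/2) -> match (matches: 3)
  'dog' -> ref count 2 already used up (2/2) -> clipped, no match (matches: 3)
Clipped matches: 3, Candidate length: 5
Precision = 3/5

3/5


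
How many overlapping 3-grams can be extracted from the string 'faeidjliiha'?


String 'faeidjliiha' has length L = 11.
Number of overlapping n-grams = L - n + 1
Substituting: 11 - 3 + 1 = 9

9


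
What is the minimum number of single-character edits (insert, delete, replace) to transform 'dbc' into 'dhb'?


Building DP table for s1='dbc' (len 3) and s2='dhb' (len 3):
       d  h  b
    0  1  2  3
  d 1  0  1  2
  b 2  1  1  1
  c 3  2  2  2
Edit distance = dp[3][3] = 2

2


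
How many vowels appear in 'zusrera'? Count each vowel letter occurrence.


Scanning each character of 'zusrera':
  Position 1: 'z' -> consonant (running count: 0)
  Position 2: 'u' -> vowel (running count: 1)
  Position 3: 's' -> consonant (running count: 1)
  Position 4: 'r' -> consonant (running count: 1)
  Position 5: 'e' -> vowel (running count: 2)
  Position 6: 'r' -> consonant (running count: 2)
  Position 7: 'a' -> vowel (running count: 3)
Total vowels: 3

3


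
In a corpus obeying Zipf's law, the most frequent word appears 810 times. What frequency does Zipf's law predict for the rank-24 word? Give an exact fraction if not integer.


Zipf's law: freq(rank) = f1 / rank
f1 = 810, rank = 24
freq = 810 / 24
GCD(810, 24) = 6
Simplified: 135/4

135/4


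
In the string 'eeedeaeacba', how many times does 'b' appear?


Scanning 'eeedeaeacba' for 'b':
  Position 9: 'b' -> MATCH (count: 1)
Total occurrences of 'b': 1

1


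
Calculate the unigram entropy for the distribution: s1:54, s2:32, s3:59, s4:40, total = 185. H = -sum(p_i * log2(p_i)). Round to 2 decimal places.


Computing entropy H = -sum(p_i * log2(p_i)):
  s1: p = 54/185 = 0.2919, -p*log2(p) = 0.5185
  s2: p = 32/185 = 0.1730, -p*log2(p) = 0.4379
  s3: p = 59/185 = 0.3189, -p*log2(p) = 0.5258
  s4: p = 40/185 = 0.2162, -p*log2(p) = 0.4777
H = sum of terms = 1.9599
Rounded to 2 decimals: 1.96

1.96


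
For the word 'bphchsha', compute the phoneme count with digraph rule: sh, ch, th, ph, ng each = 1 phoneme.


Parsing 'bphchsha' greedily, digraphs first:
  'b' -> consonant phoneme (phonemes so far: 1)
  'ph' -> digraph (1 consonant phoneme) (phonemes so far: 2)
  'ch' -> digraph (1 consonant phoneme) (phonemes so far: 3)
  'sh' -> digraph (1 consonant phoneme) (phonemes so far: 4)
  'a' -> vowel phoneme (phonemes so far: 5)
Total phonemes: 5

5


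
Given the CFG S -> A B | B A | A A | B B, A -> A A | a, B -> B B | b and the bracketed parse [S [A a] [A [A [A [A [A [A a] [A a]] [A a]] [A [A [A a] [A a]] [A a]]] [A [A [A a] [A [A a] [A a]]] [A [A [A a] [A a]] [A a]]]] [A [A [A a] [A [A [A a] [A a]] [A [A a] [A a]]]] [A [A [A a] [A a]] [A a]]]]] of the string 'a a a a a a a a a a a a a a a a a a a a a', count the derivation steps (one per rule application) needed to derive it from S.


Every bracketed nonterminal node [X ...] in the tree is produced by exactly one rule application.
Reading the tree off as a leftmost derivation:
  Step 1: S  =>  A A   (applied S -> A A)
  Step 2: A A  =>  a A   (applied A -> a)
  Step 3: a A  =>  a A A   (applied A -> A A)
  Step 4: a A A  =>  a A A A   (applied A -> A A)
  Step 5: a A A A  =>  a A A A A   (applied A -> A A)
  Step 6: a A A A A  =>  a A A A A A   (applied A -> A A)
  Step 7: a A A A A A  =>  a A A A A A A   (applied A -> A A)
  Step 8: a A A A A A A  =>  a a A A A A A   (applied A -> a)
  Step 9: a a A A A A A  =>  a a a A A A A   (applied A -> a)
  Step 10: a a a A A A A  =>  a a a a A A A   (applied A -> a)
  Step 11: a a a a A A A  =>  a a a a A A A A   (applied A -> A A)
  Step 12: a a a a A A A A  =>  a a a a A A A A A   (applied A -> A A)
  Step 13: a a a a A A A A A  =>  a a a a a A A A A   (applied A -> a)
  Step 14: a a a a a A A A A  =>  a a a a a a A A A   (applied A -> a)
  Step 15: a a a a a a A A A  =>  a a a a a a a A A   (applied A -> a)
  Step 16: a a a a a a a A A  =>  a a a a a a a A A A   (applied A -> A A)
  Step 17: a a a a a a a A A A  =>  a a a a a a a A A A A   (applied A -> A A)
  Step 18: a a a a a a a A A A A  =>  a a a a a a a a A A A   (applied A -> a)
  Step 19: a a a a a a a a A A A  =>  a a a a a a a a A A A A   (applied A -> A A)
  Step 20: a a a a a a a a A A A A  =>  a a a a a a a a a A A A   (applied A -> a)
  Step 21: a a a a a a a a a A A A  =>  a a a a a a a a a a A A   (applied A -> a)
  Step 22: a a a a a a a a a a A A  =>  a a a a a a a a a a A A A   (applied A -> A A)
  Step 23: a a a a a a a a a a A A A  =>  a a a a a a a a a a A A A A   (applied A -> A A)
  Step 24: a a a a a a a a a a A A A A  =>  a a a a a a a a a a a A A A   (applied A -> a)
  Step 25: a a a a a a a a a a a A A A  =>  a a a a a a a a a a a a A A   (applied A -> a)
  Step 26: a a a a a a a a a a a a A A  =>  a a a a a a a a a a a a a A   (applied A -> a)
  Step 27: a a a a a a a a a a a a a A  =>  a a a a a a a a a a a a a A A   (applied A -> A A)
  Step 28: a a a a a a a a a a a a a A A  =>  a a a a a a a a a a a a a A A A   (applied A -> A A)
  Step 29: a a a a a a a a a a a a a A A A  =>  a a a a a a a a a a a a a a A A   (applied A -> a)
  Step 30: a a a a a a a a a a a a a a A A  =>  a a a a a a a a a a a a a a A A A   (applied A -> A A)
  Step 31: a a a a a a a a a a a a a a A A A  =>  a a a a a a a a a a a a a a A A A A   (applied A -> A A)
  Step 32: a a a a a a a a a a a a a a A A A A  =>  a a a a a a a a a a a a a a a A A A   (applied A -> a)
  Step 33: a a a a a a a a a a a a a a a A A A  =>  a a a a a a a a a a a a a a a a A A   (applied A -> a)
  Step 34: a a a a a a a a a a a a a a a a A A  =>  a a a a a a a a a a a a a a a a A A A   (applied A -> A A)
  Step 35: a a a a a a a a a a a a a a a a A A A  =>  a a a a a a a a a a a a a a a a a A A   (applied A -> a)
  Step 36: a a a a a a a a a a a a a a a a a A A  =>  a a a a a a a a a a a a a a a a a a A   (applied A -> a)
  Step 37: a a a a a a a a a a a a a a a a a a A  =>  a a a a a a a a a a a a a a a a a a A A   (applied A -> A A)
  Step 38: a a a a a a a a a a a a a a a a a a A A  =>  a a a a a a a a a a a a a a a a a a A A A   (applied A -> A A)
  Step 39: a a a a a a a a a a a a a a a a a a A A A  =>  a a a a a a a a a a a a a a a a a a a A A   (applied A -> a)
  Step 40: a a a a a a a a a a a a a a a a a a a A A  =>  a a a a a a a a a a a a a a a a a a a a A   (applied A -> a)
  Step 41: a a a a a a a a a a a a a a a a a a a a A  =>  a a a a a a a a a a a a a a a a a a a a a   (applied A -> a)
Final yield: a a a a a a a a a a a a a a a a a a a a a
Total rewrite steps: 41

41


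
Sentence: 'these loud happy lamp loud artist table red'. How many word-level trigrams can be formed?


Word trigrams from [8] words:
  Trigram 1: (these loud happy)
  Trigram 2: (loud happy lamp)
  Trigram 3: (happy lamp loud)
  Trigram 4: (lamp loud artist)
  Trigram 5: (loud artist table)
  Trigram 6: (artist table red)
Total word trigrams: 8 - 2 = 6

6


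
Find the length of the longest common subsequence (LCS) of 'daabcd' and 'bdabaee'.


DP table for LCS of 'daabcd' and 'bdabaee':
       b  d  a  b  a  e  e
    0  0  0  0  0  0  0  0
  d 0  0  1  1  1  1  1  1
  a 0  0  1  2  2  2  2  2
  a 0  0  1  2  2  3  3  3
  b 0  1  1  2  3  3  3  3
  c 0  1  1  2  3  3  3  3
  d 0  1  2  2  3  3  3  3
LCS: 'daa'
LCS length = 3

3


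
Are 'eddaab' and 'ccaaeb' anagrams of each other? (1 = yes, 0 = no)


Sort characters of 'eddaab': 'aabdde'
Sort characters of 'ccaaeb': 'aabcce'
Sorted forms differ -> they are NOT anagrams
Result: 0

0


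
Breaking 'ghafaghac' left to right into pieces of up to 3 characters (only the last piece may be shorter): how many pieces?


'ghafaghac' has 9 characters.
Chunking with max size 3:
  Chunk 1: 'gha' (positions 0-2)
  Chunk 2: 'fag' (positions 3-5)
  Chunk 3: 'hac' (positions 6-8)
Total chunks: ceil(9 / 3) = 3

3


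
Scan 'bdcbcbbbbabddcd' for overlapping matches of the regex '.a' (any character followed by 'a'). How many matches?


Pattern: .a means any character followed by 'a'.
Scanning 'bdcbcbbbbabddcd' position-by-position:
  Pos 0: window 'bd' -> no
  Pos 1: window 'dc' -> no
  Pos 2: window 'cb' -> no
  Pos 3: window 'bc' -> no
  Pos 4: window 'cb' -> no
  Pos 5: window 'bb' -> no
  Pos 6: window 'bb' -> no
  Pos 7: window 'bb' -> no
  Pos 8: window 'ba' -> MATCH
  Pos 9: window 'ab' -> no
  Pos 10: window 'bd' -> no
  Pos 11: window 'dd' -> no
  Pos 12: window 'dc' -> no
  Pos 13: window 'cd' -> no
  Pos 14: window 'd' -> no
Total matches: 1

1


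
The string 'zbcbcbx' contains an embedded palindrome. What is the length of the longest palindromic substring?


Scanning 'zbcbcbx' for palindromic substrings.
Substring at positions 1-5: 'bcbcb'.
Check: reverse('bcbcb') = 'bcbcb' -> palindrome confirmed.
Neighbouring characters ('z' / 'x') break symmetry, so it cannot extend further.
No longer palindromic substring exists; longest length = 5

5


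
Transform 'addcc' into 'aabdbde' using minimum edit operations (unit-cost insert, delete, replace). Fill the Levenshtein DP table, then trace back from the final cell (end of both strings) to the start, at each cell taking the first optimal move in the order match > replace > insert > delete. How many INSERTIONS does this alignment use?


Edit distance = 5. Backtracking from cell (5, 7) with preference match > replace > insert > delete,
then listing the resulting alignment 'addcc' -> 'aabdbde' left to right:
  Step 1: insert 'a' [insertion #1]
  Step 2: keep 'a'
  Step 3: insert 'b' [insertion #2]
  Step 4: keep 'd'
  Step 5: replace d->b
  Step 6: replace c->d
  Step 7: replace c->e
Total insertions: 2

2


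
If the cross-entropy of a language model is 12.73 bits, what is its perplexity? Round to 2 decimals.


Perplexity formula: PP = 2^H
H = 12.73
PP = 2^12.73
Decompose: 2^12.73 = 2^12 * 2^0.73
2^12 = 4096, 2^0.73 ~ 1.6586391
PP ~ 4096 * 1.6586391 = 6793.7857536
Rounded to 2 decimals: 6793.79

6793.79


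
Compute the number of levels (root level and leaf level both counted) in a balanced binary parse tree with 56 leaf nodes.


In a balanced binary tree with n leaves the deepest leaf is ceil(log2(n)) edges below the root,
so counting node levels inclusive of root and leaves gives ceil(log2(n)) + 1 levels.
log2(56) = 5.8074
ceil(5.8074) = 6
levels = 6 + 1 = 7

7


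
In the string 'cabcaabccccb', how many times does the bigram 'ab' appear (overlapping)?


Scanning 'cabcaabccccb' for bigram 'ab':
  Position 0: 'ca' -> no
  Position 1: 'ab' -> MATCH
  Position 2: 'bc' -> no
  Position 3: 'ca' -> no
  Position 4: 'aa' -> no
  Position 5: 'ab' -> MATCH
  Position 6: 'bc' -> no
  Position 7: 'cc' -> no
  Position 8: 'cc' -> no
  Position 9: 'cc' -> no
  Position 10: 'cb' -> no
Total matches: 2

2


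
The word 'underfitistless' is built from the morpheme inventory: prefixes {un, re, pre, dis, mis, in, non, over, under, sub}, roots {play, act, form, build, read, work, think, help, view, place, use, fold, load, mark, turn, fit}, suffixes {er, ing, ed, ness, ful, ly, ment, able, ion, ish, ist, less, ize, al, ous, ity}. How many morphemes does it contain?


Segmenting 'underfitistless' against the inventory:
  'under' -> prefix (morpheme 1)
  'fit' -> root (morpheme 2)
  'ist' -> suffix (morpheme 3)
  'less' -> suffix (morpheme 4)
Total morphemes: 4

4


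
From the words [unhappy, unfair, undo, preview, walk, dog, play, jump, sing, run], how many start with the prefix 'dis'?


Checking each word for prefix 'dis':
  'unhappy' -> no (count: 0)
  'unfair' -> no (count: 0)
  'undo' -> no (count: 0)
  'preview' -> no (count: 0)
  'walk' -> no (count: 0)
  'dog' -> no (count: 0)
  'play' -> no (count: 0)
  'jump' -> no (count: 0)
  'sing' -> no (count: 0)
  'run' -> no (count: 0)
Total with prefix 'dis': 0

0


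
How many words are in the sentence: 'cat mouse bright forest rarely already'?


Counting words by splitting on spaces:
  Word 1: 'cat'
  Word 2: 'mouse'
  Word 3: 'bright'
  Word 4: 'forest'
  Word 5: 'rarely'
  Word 6: 'already'
Total words: 6

6


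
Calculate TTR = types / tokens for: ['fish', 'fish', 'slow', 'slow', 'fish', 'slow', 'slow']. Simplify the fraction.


Tokens: 7
Unique types: ('fish', 'slow') = 2
TTR = 2/7
Already in lowest terms.

2/7


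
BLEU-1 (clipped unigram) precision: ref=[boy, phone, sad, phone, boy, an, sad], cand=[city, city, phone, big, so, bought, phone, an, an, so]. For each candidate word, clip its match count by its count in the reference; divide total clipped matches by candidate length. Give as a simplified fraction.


Reference word counts: {'an': 1, 'boy': 2, 'phone': 2, 'sad': 2}
Checking each candidate word (with clipping):
  'city' -> not in reference -> no match (matches: 0)
  'city' -> not in reference -> no match (matches: 0)
  'phone' -> in reference (ref count 2, used 1/2) -> match (matches: 1)
  'big' -> not in reference -> no match (matches: 1)
  'so' -> not in reference -> no match (matches: 1)
  'bought' -> not in reference -> no match (matches: 1)
  'phone' -> in reference (ref count 2, used 2/2) -> match (matches: 2)
  'an' -> in reference (ref count 1, used 1/1) -> match (matches: 3)
  'an' -> ref count 1 already used up (1/1) -> clipped, no match (matches: 3)
  'so' -> not in reference -> no match (matches: 3)
Clipped matches: 3, Candidate length: 10
Precision = 3/10

3/10


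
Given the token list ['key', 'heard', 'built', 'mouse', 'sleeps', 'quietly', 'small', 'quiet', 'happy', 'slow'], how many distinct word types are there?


Listing all tokens and tracking unique types:
  Token 1: 'key' -> NEW (unique so far: 1)
  Token 2: 'heard' -> NEW (unique so far: 2)
  Token 3: 'built' -> NEW (unique so far: 3)
  Token 4: 'mouse' -> NEW (unique so far: 4)
  Token 5: 'sleeps' -> NEW (unique so far: 5)
  Token 6: 'quietly' -> NEW (unique so far: 6)
  Token 7: 'small' -> NEW (unique so far: 7)
  Token 8: 'quiet' -> NEW (unique so far: 8)
  Token 9: 'happy' -> NEW (unique so far: 9)
  Token 10: 'slow' -> NEW (unique so far: 10)
Unique types: ('built', 'happy', 'heard', 'key', 'mouse', 'quiet', 'quietly', 'sleeps', 'slow', 'small')
Vocabulary size: 10

10


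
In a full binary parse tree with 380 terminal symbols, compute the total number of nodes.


Leaf nodes (terminals): 380
Internal nodes = n - 1 = 380 - 1 = 379
Total = leaves + internal = 380 + 379 = 759

759


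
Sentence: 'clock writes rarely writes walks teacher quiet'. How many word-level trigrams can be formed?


Word trigrams from [7] words:
  Trigram 1: (clock writes rarely)
  Trigram 2: (writes rarely writes)
  Trigram 3: (rarely writes walks)
  Trigram 4: (writes walks teacher)
  Trigram 5: (walks teacher quiet)
Total word trigrams: 7 - 2 = 5

5


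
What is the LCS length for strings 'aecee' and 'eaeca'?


DP table for LCS of 'aecee' and 'eaeca':
       e  a  e  c  a
    0  0  0  0  0  0
  a 0  0  1  1  1  1
  e 0  1  1  2  2  2
  c 0  1  1  2  3  3
  e 0  1  1  2  3  3
  e 0  1  1  2  3  3
LCS: 'aec'
LCS length = 3

3


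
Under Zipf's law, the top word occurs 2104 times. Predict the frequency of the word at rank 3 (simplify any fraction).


Zipf's law: freq(rank) = f1 / rank
f1 = 2104, rank = 3
freq = 2104 / 3
GCD(2104, 3) = 1
Simplified: 2104/3

2104/3


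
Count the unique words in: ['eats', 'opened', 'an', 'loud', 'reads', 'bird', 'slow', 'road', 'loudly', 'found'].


Listing all tokens and tracking unique types:
  Token 1: 'eats' -> NEW (unique so far: 1)
  Token 2: 'opened' -> NEW (unique so far: 2)
  Token 3: 'an' -> NEW (unique so far: 3)
  Token 4: 'loud' -> NEW (unique so far: 4)
  Token 5: 'reads' -> NEW (unique so far: 5)
  Token 6: 'bird' -> NEW (unique so far: 6)
  Token 7: 'slow' -> NEW (unique so far: 7)
  Token 8: 'road' -> NEW (unique so far: 8)
  Token 9: 'loudly' -> NEW (unique so far: 9)
  Token 10: 'found' -> NEW (unique so far: 10)
Unique types: ('an', 'bird', 'eats', 'found', 'loud', 'loudly', 'opened', 'reads', 'road', 'slow')
Vocabulary size: 10

10


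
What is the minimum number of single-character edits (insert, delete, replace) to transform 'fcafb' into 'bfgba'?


Building DP table for s1='fcafb' (len 5) and s2='bfgba' (len 5):
       b  f  g  b  a
    0  1  2  3  4  5
  f 1  1  1  2  3  4
  c 2  2  2  2  3  4
  a 3  3  3  3  3  3
  f 4  4  3  4  4  4
  b 5  4  4  4  4  5
Edit distance = dp[5][5] = 5

5


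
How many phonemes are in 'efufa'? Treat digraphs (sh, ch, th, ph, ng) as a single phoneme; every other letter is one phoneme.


Parsing 'efufa' greedily, digraphs first:
  'e' -> vowel phoneme (phonemes so far: 1)
  'f' -> consonant phoneme (phonemes so far: 2)
  'u' -> vowel phoneme (phonemes so far: 3)
  'f' -> consonant phoneme (phonemes so far: 4)
  'a' -> vowel phoneme (phonemes so far: 5)
Total phonemes: 5

5


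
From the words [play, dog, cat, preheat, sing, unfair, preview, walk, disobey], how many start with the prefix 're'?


Checking each word for prefix 're':
  'play' -> no (count: 0)
  'dog' -> no (count: 0)
  'cat' -> no (count: 0)
  'preheat' -> no (count: 0)
  'sing' -> no (count: 0)
  'unfair' -> no (count: 0)
  'preview' -> no (count: 0)
  'walk' -> no (count: 0)
  'disobey' -> no (count: 0)
Total with prefix 're': 0

0


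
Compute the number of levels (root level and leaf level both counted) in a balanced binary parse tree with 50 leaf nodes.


In a balanced binary tree with n leaves the deepest leaf is ceil(log2(n)) edges below the root,
so counting node levels inclusive of root and leaves gives ceil(log2(n)) + 1 levels.
log2(50) = 5.6439
ceil(5.6439) = 6
levels = 6 + 1 = 7

7


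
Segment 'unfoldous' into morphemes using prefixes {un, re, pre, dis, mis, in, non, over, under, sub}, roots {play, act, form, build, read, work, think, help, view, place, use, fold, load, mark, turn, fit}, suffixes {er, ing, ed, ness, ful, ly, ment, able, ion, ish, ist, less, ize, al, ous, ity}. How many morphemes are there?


Segmenting 'unfoldous' against the inventory:
  'un' -> prefix (morpheme 1)
  'fold' -> root (morpheme 2)
  'ous' -> suffix (morpheme 3)
Total morphemes: 3

3


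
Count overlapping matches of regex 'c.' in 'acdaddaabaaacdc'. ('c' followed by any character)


Pattern: c. means 'c' followed by any character.
Scanning 'acdaddaabaaacdc' position-by-position:
  Pos 0: window 'ac' -> no
  Pos 1: window 'cd' -> MATCH
  Pos 2: window 'da' -> no
  Pos 3: window 'ad' -> no
  Pos 4: window 'dd' -> no
  Pos 5: window 'da' -> no
  Pos 6: window 'aa' -> no
  Pos 7: window 'ab' -> no
  Pos 8: window 'ba' -> no
  Pos 9: window 'aa' -> no
  Pos 10: window 'aa' -> no
  Pos 11: window 'ac' -> no
  Pos 12: window 'cd' -> MATCH
  Pos 13: window 'dc' -> no
  Pos 14: window 'c' -> no
Total matches: 2

2


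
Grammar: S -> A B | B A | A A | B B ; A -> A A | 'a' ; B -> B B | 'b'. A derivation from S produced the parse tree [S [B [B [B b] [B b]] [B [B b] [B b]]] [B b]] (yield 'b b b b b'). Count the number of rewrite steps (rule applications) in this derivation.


Every bracketed nonterminal node [X ...] in the tree is produced by exactly one rule application.
Reading the tree off as a leftmost derivation:
  Step 1: S  =>  B B   (applied S -> B B)
  Step 2: B B  =>  B B B   (applied B -> B B)
  Step 3: B B B  =>  B B B B   (applied B -> B B)
  Step 4: B B B B  =>  b B B B   (applied B -> b)
  Step 5: b B B B  =>  b b B B   (applied B -> b)
  Step 6: b b B B  =>  b b B B B   (applied B -> B B)
  Step 7: b b B B B  =>  b b b B B   (applied B -> b)
  Step 8: b b b B B  =>  b b b b B   (applied B -> b)
  Step 9: b b b b B  =>  b b b b b   (applied B -> b)
Final yield: b b b b b
Total rewrite steps: 9

9


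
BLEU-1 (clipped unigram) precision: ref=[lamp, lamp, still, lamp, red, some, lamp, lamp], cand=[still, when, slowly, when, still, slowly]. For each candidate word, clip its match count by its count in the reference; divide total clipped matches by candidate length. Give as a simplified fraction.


Reference word counts: {'lamp': 5, 'red': 1, 'some': 1, 'still': 1}
Checking each candidate word (with clipping):
  'still' -> in reference (ref count 1, used 1/1) -> match (matches: 1)
  'when' -> not in reference -> no match (matches: 1)
  'slowly' -> not in reference -> no match (matches: 1)
  'when' -> not in reference -> no match (matches: 1)
  'still' -> ref count 1 already used up (1/1) -> clipped, no match (matches: 1)
  'slowly' -> not in reference -> no match (matches: 1)
Clipped matches: 1, Candidate length: 6
Precision = 1/6

1/6


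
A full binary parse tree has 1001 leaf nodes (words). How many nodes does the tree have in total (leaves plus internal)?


Leaf nodes (terminals): 1001
Internal nodes = n - 1 = 1001 - 1 = 1000
Total = leaves + internal = 1001 + 1000 = 2001

2001


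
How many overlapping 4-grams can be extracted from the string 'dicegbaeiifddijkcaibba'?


String 'dicegbaeiifddijkcaibba' has length L = 22.
Number of overlapping n-grams = L - n + 1
Substituting: 22 - 4 + 1 = 19

19


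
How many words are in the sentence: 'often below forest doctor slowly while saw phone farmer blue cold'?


Counting words by splitting on spaces:
  Word 1: 'often'
  Word 2: 'below'
  Word 3: 'forest'
  Word 4: 'doctor'
  Word 5: 'slowly'
  Word 6: 'while'
  Word 7: 'saw'
  Word 8: 'phone'
  Word 9: 'farmer'
  Word 10: 'blue'
  Word 11: 'cold'
Total words: 11

11


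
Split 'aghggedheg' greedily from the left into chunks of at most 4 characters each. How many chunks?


'aghggedheg' has 10 characters.
Chunking with max size 4:
  Chunk 1: 'aghg' (positions 0-3)
  Chunk 2: 'gedh' (positions 4-7)
  Chunk 3: 'eg' (positions 8-9)
Total chunks: ceil(10 / 4) = 3

3


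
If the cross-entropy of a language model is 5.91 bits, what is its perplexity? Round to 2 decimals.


Perplexity formula: PP = 2^H
H = 5.91
PP = 2^5.91
Decompose: 2^5.91 = 2^5 * 2^0.91
2^5 = 32, 2^0.91 ~ 1.8790455
PP ~ 32 * 1.8790455 = 60.1294560
Rounded to 2 decimals: 60.13

60.13


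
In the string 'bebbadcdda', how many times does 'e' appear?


Scanning 'bebbadcdda' for 'e':
  Position 1: 'e' -> MATCH (count: 1)
Total occurrences of 'e': 1

1


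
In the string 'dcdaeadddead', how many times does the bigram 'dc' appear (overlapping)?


Scanning 'dcdaeadddead' for bigram 'dc':
  Position 0: 'dc' -> MATCH
  Position 1: 'cd' -> no
  Position 2: 'da' -> no
  Position 3: 'ae' -> no
  Position 4: 'ea' -> no
  Position 5: 'ad' -> no
  Position 6: 'dd' -> no
  Position 7: 'dd' -> no
  Position 8: 'de' -> no
  Position 9: 'ea' -> no
  Position 10: 'ad' -> no
Total matches: 1

1


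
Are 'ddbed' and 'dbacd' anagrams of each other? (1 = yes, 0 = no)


Sort characters of 'ddbed': 'bddde'
Sort characters of 'dbacd': 'abcdd'
Sorted forms differ -> they are NOT anagrams
Result: 0

0


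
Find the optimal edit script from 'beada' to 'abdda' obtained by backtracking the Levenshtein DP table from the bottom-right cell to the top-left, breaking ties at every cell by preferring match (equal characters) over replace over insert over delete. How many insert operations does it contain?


Edit distance = 3. Backtracking from cell (5, 5) with preference match > replace > insert > delete,
then listing the resulting alignment 'beada' -> 'abdda' left to right:
  Step 1: replace b->a
  Step 2: replace e->b
  Step 3: replace a->d
  Step 4: keep 'd'
  Step 5: keep 'a'
Total insertions: 0

0


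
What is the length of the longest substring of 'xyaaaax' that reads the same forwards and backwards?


Scanning 'xyaaaax' for palindromic substrings.
Substring at positions 2-5: 'aaaa'.
Check: reverse('aaaa') = 'aaaa' -> palindrome confirmed.
Neighbouring characters ('y' / 'x') break symmetry, so it cannot extend further.
No longer palindromic substring exists; longest length = 4

4


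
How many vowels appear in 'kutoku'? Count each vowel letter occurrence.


Scanning each character of 'kutoku':
  Position 1: 'k' -> consonant (running count: 0)
  Position 2: 'u' -> vowel (running count: 1)
  Position 3: 't' -> consonant (running count: 1)
  Position 4: 'o' -> vowel (running count: 2)
  Position 5: 'k' -> consonant (running count: 2)
  Position 6: 'u' -> vowel (running count: 3)
Total vowels: 3

3


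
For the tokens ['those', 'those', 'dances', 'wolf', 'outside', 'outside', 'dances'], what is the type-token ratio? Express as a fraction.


Tokens: 7
Unique types: ('dances', 'outside', 'those', 'wolf') = 4
TTR = 4/7
Already in lowest terms.

4/7


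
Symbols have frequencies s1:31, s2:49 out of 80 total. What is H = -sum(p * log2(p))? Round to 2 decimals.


Computing entropy H = -sum(p_i * log2(p_i)):
  s1: p = 31/80 = 0.3875, -p*log2(p) = 0.5300
  s2: p = 49/80 = 0.6125, -p*log2(p) = 0.4332
H = sum of terms = 0.9632
Rounded to 2 decimals: 0.96

0.96


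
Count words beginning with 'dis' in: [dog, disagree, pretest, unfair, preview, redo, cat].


Checking each word for prefix 'dis':
  'dog' -> no (count: 0)
  'disagree' -> YES, starts with 'dis' (count: 1)
  'pretest' -> no (count: 1)
  'unfair' -> no (count: 1)
  'preview' -> no (count: 1)
  'redo' -> no (count: 1)
  'cat' -> no (count: 1)
Total with prefix 'dis': 1

1


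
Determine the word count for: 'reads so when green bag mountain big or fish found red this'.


Counting words by splitting on spaces:
  Word 1: 'reads'
  Word 2: 'so'
  Word 3: 'when'
  Word 4: 'green'
  Word 5: 'bag'
  Word 6: 'mountain'
  Word 7: 'big'
  Word 8: 'or'
  Word 9: 'fish'
  Word 10: 'found'
  Word 11: 'red'
  Word 12: 'this'
Total words: 12

12


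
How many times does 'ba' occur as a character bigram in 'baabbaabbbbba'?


Scanning 'baabbaabbbbba' for bigram 'ba':
  Position 0: 'ba' -> MATCH
  Position 1: 'aa' -> no
  Position 2: 'ab' -> no
  Position 3: 'bb' -> no
  Position 4: 'ba' -> MATCH
  Position 5: 'aa' -> no
  Position 6: 'ab' -> no
  Position 7: 'bb' -> no
  Position 8: 'bb' -> no
  Position 9: 'bb' -> no
  Position 10: 'bb' -> no
  Position 11: 'ba' -> MATCH
Total matches: 3

3


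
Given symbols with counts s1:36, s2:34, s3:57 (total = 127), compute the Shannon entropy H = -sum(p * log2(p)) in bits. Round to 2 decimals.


Computing entropy H = -sum(p_i * log2(p_i)):
  s1: p = 36/127 = 0.2835, -p*log2(p) = 0.5156
  s2: p = 34/127 = 0.2677, -p*log2(p) = 0.5090
  s3: p = 57/127 = 0.4488, -p*log2(p) = 0.5187
H = sum of terms = 1.5433
Rounded to 2 decimals: 1.54

1.54


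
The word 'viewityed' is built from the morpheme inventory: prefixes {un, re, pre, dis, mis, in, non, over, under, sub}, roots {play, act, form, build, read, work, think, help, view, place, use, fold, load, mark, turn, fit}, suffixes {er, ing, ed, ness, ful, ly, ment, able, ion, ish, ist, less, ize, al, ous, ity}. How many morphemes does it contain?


Segmenting 'viewityed' against the inventory:
  'view' -> root (morpheme 1)
  'ity' -> suffix (morpheme 2)
  'ed' -> suffix (morpheme 3)
Total morphemes: 3

3


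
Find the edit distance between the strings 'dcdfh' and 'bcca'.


Building DP table for s1='dcdfh' (len 5) and s2='bcca' (len 4):
       b  c  c  a
    0  1  2  3  4
  d 1  1  2  3  4
  c 2  2  1  2  3
  d 3  3  2  2  3
  f 4  4  3  3  3
  h 5  5  4  4  4
Edit distance = dp[5][4] = 4

4


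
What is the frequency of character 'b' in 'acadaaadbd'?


Scanning 'acadaaadbd' for 'b':
  Position 8: 'b' -> MATCH (count: 1)
Total occurrences of 'b': 1

1


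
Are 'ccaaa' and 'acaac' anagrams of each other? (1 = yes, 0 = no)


Sort characters of 'ccaaa': 'aaacc'
Sort characters of 'acaac': 'aaacc'
Sorted forms match -> they ARE anagrams
Result: 1

1


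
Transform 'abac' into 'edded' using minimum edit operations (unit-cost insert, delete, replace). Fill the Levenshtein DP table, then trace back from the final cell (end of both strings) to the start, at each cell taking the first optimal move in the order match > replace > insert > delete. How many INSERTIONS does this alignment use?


Edit distance = 5. Backtracking from cell (4, 5) with preference match > replace > insert > delete,
then listing the resulting alignment 'abac' -> 'edded' left to right:
  Step 1: insert 'e' [insertion #1]
  Step 2: replace a->d
  Step 3: replace b->d
  Step 4: replace a->e
  Step 5: replace c->d
Total insertions: 1

1


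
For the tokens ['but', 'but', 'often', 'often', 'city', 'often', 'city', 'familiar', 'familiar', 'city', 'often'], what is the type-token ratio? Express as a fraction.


Tokens: 11
Unique types: ('but', 'city', 'familiar', 'often') = 4
TTR = 4/11
Already in lowest terms.

4/11


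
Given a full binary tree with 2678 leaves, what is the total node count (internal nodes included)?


Leaf nodes (terminals): 2678
Internal nodes = n - 1 = 2678 - 1 = 2677
Total = leaves + internal = 2678 + 2677 = 5355

5355


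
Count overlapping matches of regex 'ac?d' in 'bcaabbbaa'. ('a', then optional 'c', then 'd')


Pattern: ac?d means 'a', then optional 'c', then 'd'.
Scanning 'bcaabbbaa' position-by-position:
  Pos 0: window 'bca' -> no
  Pos 1: window 'caa' -> no
  Pos 2: window 'aab' -> no
  Pos 3: window 'abb' -> no
  Pos 4: window 'bbb' -> no
  Pos 5: window 'bba' -> no
  Pos 6: window 'baa' -> no
  Pos 7: window 'aa' -> no
  Pos 8: window 'a' -> no
Total matches: 0

0


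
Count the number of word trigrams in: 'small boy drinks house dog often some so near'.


Word trigrams from [9] words:
  Trigram 1: (small boy drinks)
  Trigram 2: (boy drinks house)
  Trigram 3: (drinks house dog)
  Trigram 4: (house dog often)
  Trigram 5: (dog often some)
  Trigram 6: (often some so)
  Trigram 7: (some so near)
Total word trigrams: 9 - 2 = 7

7


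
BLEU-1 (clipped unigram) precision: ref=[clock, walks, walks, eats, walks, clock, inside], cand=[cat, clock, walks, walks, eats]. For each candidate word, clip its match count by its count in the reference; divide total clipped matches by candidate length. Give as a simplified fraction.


Reference word counts: {'clock': 2, 'eats': 1, 'inside': 1, 'walks': 3}
Checking each candidate word (with clipping):
  'cat' -> not in reference -> no match (matches: 0)
  'clock' -> in reference (ref count 2, used 1/2) -> match (matches: 1)
  'walks' -> in reference (ref count 3, used 1/3) -> match (matches: 2)
  'walks' -> in reference (ref count 3, used 2/3) -> match (matches: 3)
  'eats' -> in reference (ref count 1, used 1/1) -> match (matches: 4)
Clipped matches: 4, Candidate length: 5
Precision = 4/5

4/5


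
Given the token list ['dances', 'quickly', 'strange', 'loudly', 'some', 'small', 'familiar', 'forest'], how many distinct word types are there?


Listing all tokens and tracking unique types:
  Token 1: 'dances' -> NEW (unique so far: 1)
  Token 2: 'quickly' -> NEW (unique so far: 2)
  Token 3: 'strange' -> NEW (unique so far: 3)
  Token 4: 'loudly' -> NEW (unique so far: 4)
  Token 5: 'some' -> NEW (unique so far: 5)
  Token 6: 'small' -> NEW (unique so far: 6)
  Token 7: 'familiar' -> NEW (unique so far: 7)
  Token 8: 'forest' -> NEW (unique so far: 8)
Unique types: ('dances', 'familiar', 'forest', 'loudly', 'quickly', 'small', 'some', 'strange')
Vocabulary size: 8

8


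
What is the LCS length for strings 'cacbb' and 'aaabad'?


DP table for LCS of 'cacbb' and 'aaabad':
       a  a  a  b  a  d
    0  0  0  0  0  0  0
  c 0  0  0  0  0  0  0
  a 0  1  1  1  1  1  1
  c 0  1  1  1  1  1  1
  b 0  1  1  1  2  2  2
  b 0  1  1  1  2  2  2
LCS: 'ab'
LCS length = 2

2


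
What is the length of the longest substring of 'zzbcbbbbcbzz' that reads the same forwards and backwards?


Scanning 'zzbcbbbbcbzz' for palindromic substrings.
Substring at positions 0-11: 'zzbcbbbbcbzz'.
Check: reverse('zzbcbbbbcbzz') = 'zzbcbbbbcbzz' -> palindrome confirmed.
No longer palindromic substring exists; longest length = 12

12


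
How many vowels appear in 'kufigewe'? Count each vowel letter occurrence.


Scanning each character of 'kufigewe':
  Position 1: 'k' -> consonant (running count: 0)
  Position 2: 'u' -> vowel (running count: 1)
  Position 3: 'f' -> consonant (running count: 1)
  Position 4: 'i' -> vowel (running count: 2)
  Position 5: 'g' -> consonant (running count: 2)
  Position 6: 'e' -> vowel (running count: 3)
  Position 7: 'w' -> consonant (running count: 3)
  Position 8: 'e' -> vowel (running count: 4)
Total vowels: 4

4


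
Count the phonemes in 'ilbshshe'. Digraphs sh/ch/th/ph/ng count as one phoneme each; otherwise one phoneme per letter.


Parsing 'ilbshshe' greedily, digraphs first:
  'i' -> vowel phoneme (phonemes so far: 1)
  'l' -> consonant phoneme (phonemes so far: 2)
  'b' -> consonant phoneme (phonemes so far: 3)
  'sh' -> digraph (1 consonant phoneme) (phonemes so far: 4)
  'sh' -> digraph (1 consonant phoneme) (phonemes so far: 5)
  'e' -> vowel phoneme (phonemes so far: 6)
Total phonemes: 6

6


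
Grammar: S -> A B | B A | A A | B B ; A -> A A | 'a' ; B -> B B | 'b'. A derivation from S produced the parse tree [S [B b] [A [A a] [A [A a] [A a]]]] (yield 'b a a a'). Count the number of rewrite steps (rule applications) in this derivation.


Every bracketed nonterminal node [X ...] in the tree is produced by exactly one rule application.
Reading the tree off as a leftmost derivation:
  Step 1: S  =>  B A   (applied S -> B A)
  Step 2: B A  =>  b A   (applied B -> b)
  Step 3: b A  =>  b A A   (applied A -> A A)
  Step 4: b A A  =>  b a A   (applied A -> a)
  Step 5: b a A  =>  b a A A   (applied A -> A A)
  Step 6: b a A A  =>  b a a A   (applied A -> a)
  Step 7: b a a A  =>  b a a a   (applied A -> a)
Final yield: b a a a
Total rewrite steps: 7

7


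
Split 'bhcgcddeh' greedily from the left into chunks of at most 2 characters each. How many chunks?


'bhcgcddeh' has 9 characters.
Chunking with max size 2:
  Chunk 1: 'bh' (positions 0-1)
  Chunk 2: 'cg' (positions 2-3)
  Chunk 3: 'cd' (positions 4-5)
  Chunk 4: 'de' (positions 6-7)
  Chunk 5: 'h' (positions 8-8)
Total chunks: ceil(9 / 2) = 5

5


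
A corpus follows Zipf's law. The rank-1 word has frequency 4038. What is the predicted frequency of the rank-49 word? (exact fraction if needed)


Zipf's law: freq(rank) = f1 / rank
f1 = 4038, rank = 49
freq = 4038 / 49
GCD(4038, 49) = 1
Simplified: 4038/49

4038/49


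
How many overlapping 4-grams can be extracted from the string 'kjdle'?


String 'kjdle' has length L = 5.
Number of overlapping n-grams = L - n + 1
Substituting: 5 - 4 + 1 = 2

2


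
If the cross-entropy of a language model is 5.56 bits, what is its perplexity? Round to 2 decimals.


Perplexity formula: PP = 2^H
H = 5.56
PP = 2^5.56
Decompose: 2^5.56 = 2^5 * 2^0.56
2^5 = 32, 2^0.56 ~ 1.4742692
PP ~ 32 * 1.4742692 = 47.1766144
Rounded to 2 decimals: 47.18

47.18
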